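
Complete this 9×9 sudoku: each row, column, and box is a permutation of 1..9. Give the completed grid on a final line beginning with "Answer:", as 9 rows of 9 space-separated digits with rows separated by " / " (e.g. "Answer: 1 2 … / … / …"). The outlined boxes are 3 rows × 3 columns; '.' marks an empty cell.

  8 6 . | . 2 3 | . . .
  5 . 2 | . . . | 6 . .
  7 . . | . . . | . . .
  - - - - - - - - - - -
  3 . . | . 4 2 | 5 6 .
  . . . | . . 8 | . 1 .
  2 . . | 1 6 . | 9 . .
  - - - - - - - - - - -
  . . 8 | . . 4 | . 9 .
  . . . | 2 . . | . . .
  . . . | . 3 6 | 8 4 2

Step 1. [r8c5∈{1,5,7,8,9}] r8c5 is the only open cell in row 8 admitting 8. So r8c5=8.
Step 2. [r5c4∈{3,5,7,9}] col 4 places 3 nowhere but r5c4. So r5c4=3.
Step 3. [r3c8∈{2,3,5,8}] r3c8 is the only open cell in col 8 admitting 2 ⇒ r3c8=2.
Step 4. [r3c4∈{4,5,6,8,9}] in row 3, 6 fits only at r3c4 ⇒ r3c4=6.
Step 5. [r3c9∈{1,3,4,5,8,9}] 8 has one home in row 3: r3c9. So r3c9=8.
Step 6. [r4c9∈{7}] r4c9's peers cover all but 7. So r4c9=7.
Step 7. [r5c9∈{4}] nothing but 4 survives at r5c9. So r5c9=4.
Step 8. [r4c4∈{9}] nothing but 9 survives at r4c4. So r4c4=9.
Step 9. [r8c6∈{1,5,7,9}] across box 8, 9 lands solely at r8c6 ⇒ r8c6=9.
Step 10. [r7c5∈{1,5,7}] box 8 places 1 nowhere but r7c5 ⇒ r7c5=1.
Step 11. [r4c3∈{1}] r4c3 has the single candidate 1. So r4c3=1.
Step 12. [r7c1∈{6}] r7c1's peers cover all but 6 ⇒ r7c1=6.
Step 13. [r6c9∈{3}] r6c9's peers cover all but 3, so r6c9=3.
Step 14. [r7c9∈{5}] only 5 remains possible at r7c9 ⇒ r7c9=5.
Step 15. [r7c4∈{7}] r7c4 is down to just 7. So r7c4=7.
Step 16. [r7c7∈{3}] r7c7's peers cover all but 3 ⇒ r7c7=3.
Step 17. [r8c8∈{7}] only 7 remains possible at r8c8, so r8c8=7.
Step 18. [r8c7∈{1}] only 1 remains possible at r8c7 ⇒ r8c7=1.
Step 19. [r5c1∈{9}] nothing but 9 survives at r5c1 ⇒ r5c1=9.
Step 20. [r9c4∈{5}] only 5 remains possible at r9c4, so r9c4=5.
Step 21. [r3c7∈{4}] r3c7 has the single candidate 4 ⇒ r3c7=4.
Step 22. [r1c4∈{4}] r1c4 has the single candidate 4. So r1c4=4.
Step 23. [r1c3∈{9}] r1c3's peers cover all but 9. So r1c3=9.
Step 24. [r2c2∈{1,3,4}] 4 has one home in row 2: r2c2. So r2c2=4.
Step 25. [r9c3∈{7}] r9c3 is down to just 7. So r9c3=7.
Step 26. [r3c2∈{1,3}] box 1 places 1 nowhere but r3c2 ⇒ r3c2=1.
Step 27. [r2c9∈{1,9}] col 9 places 9 nowhere but r2c9, so r2c9=9.
Step 28. [r8c2∈{3,5}] r8c2 is the only open cell in col 2 admitting 3 ⇒ r8c2=3.
Step 29. [r8c3∈{4,5}] row 8 places 5 nowhere but r8c3. So r8c3=5.
Step 30. [r3c6∈{5}] r3c6 has the single candidate 5 ⇒ r3c6=5.
Step 31. [r6c6∈{7}] r6c6's peers cover all but 7 ⇒ r6c6=7.
Step 32. [r6c2∈{5,8}] r6c2 is the only open cell in row 6 admitting 5. So r6c2=5.
Step 33. [r3c3∈{3}] nothing but 3 survives at r3c3, so r3c3=3.
Step 34. [r1c7∈{7}] r1c7 has the single candidate 7 ⇒ r1c7=7.
Step 35. [r8c1∈{4}] r8c1 has the single candidate 4. So r8c1=4.
Step 36. [r6c8∈{8}] r6c8 has the single candidate 8, so r6c8=8.
Step 37. [r5c2∈{7}] nothing but 7 survives at r5c2, so r5c2=7.
Step 38. [r2c8∈{3}] r2c8 is down to just 3. So r2c8=3.
Step 39. [r9c1∈{1}] nothing but 1 survives at r9c1. So r9c1=1.
Step 40. [r2c6∈{1}] r2c6's peers cover all but 1 ⇒ r2c6=1.
Step 41. [r7c2∈{2}] only 2 remains possible at r7c2 ⇒ r7c2=2.
Step 42. [r6c3∈{4}] r6c3 is down to just 4 ⇒ r6c3=4.
Step 43. [r5c3∈{6}] nothing but 6 survives at r5c3. So r5c3=6.
Step 44. [r3c5∈{9}] r3c5 has the single candidate 9 ⇒ r3c5=9.
Step 45. [r2c4∈{8}] r2c4's peers cover all but 8 ⇒ r2c4=8.
Step 46. [r8c9∈{6}] r8c9's peers cover all but 6. So r8c9=6.
Step 47. [r9c2∈{9}] r9c2's peers cover all but 9. So r9c2=9.
Step 48. [r1c8∈{5}] r1c8 is down to just 5. So r1c8=5.
Step 49. [r4c2∈{8}] r4c2 is down to just 8, so r4c2=8.
Step 50. [r5c7∈{2}] r5c7 is down to just 2. So r5c7=2.
Step 51. [r2c5∈{7}] r2c5 is down to just 7. So r2c5=7.
Step 52. [r5c5∈{5}] nothing but 5 survives at r5c5. So r5c5=5.
Step 53. [r1c9∈{1}] nothing but 1 survives at r1c9 ⇒ r1c9=1.

Answer: 8 6 9 4 2 3 7 5 1 / 5 4 2 8 7 1 6 3 9 / 7 1 3 6 9 5 4 2 8 / 3 8 1 9 4 2 5 6 7 / 9 7 6 3 5 8 2 1 4 / 2 5 4 1 6 7 9 8 3 / 6 2 8 7 1 4 3 9 5 / 4 3 5 2 8 9 1 7 6 / 1 9 7 5 3 6 8 4 2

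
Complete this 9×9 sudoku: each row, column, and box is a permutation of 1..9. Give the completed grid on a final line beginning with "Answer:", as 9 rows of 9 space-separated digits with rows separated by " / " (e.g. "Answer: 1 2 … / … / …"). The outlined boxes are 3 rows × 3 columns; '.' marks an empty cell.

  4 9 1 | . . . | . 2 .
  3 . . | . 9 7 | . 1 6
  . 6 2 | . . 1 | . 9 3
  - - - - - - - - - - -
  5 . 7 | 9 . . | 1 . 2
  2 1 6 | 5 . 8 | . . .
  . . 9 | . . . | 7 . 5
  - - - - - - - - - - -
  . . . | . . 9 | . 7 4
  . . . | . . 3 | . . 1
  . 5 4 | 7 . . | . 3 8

Step 1. [r2c2∈{8}] nothing but 8 survives at r2c2, so r2c2=8.
Step 2. [r8c3∈{8}] r8c3 is down to just 8 ⇒ r8c3=8.
Step 3. [r2c4∈{2,4}] in row 2, 2 fits only at r2c4 ⇒ r2c4=2.
Step 4. [r1c6∈{5,6}] col 6 places 5 nowhere but r1c6. So r1c6=5.
Step 5. [r3c7∈{4,5,8}] r3c7 is the only open cell in row 3 admitting 5 ⇒ r3c7=5.
Step 6. [r7c5∈{1,2,5,6,8}] across row 7, 5 lands solely at r7c5 ⇒ r7c5=5.
Step 7. [r7c4∈{1,6,8}] r7c4 is the only open cell in row 7 admitting 8, so r7c4=8.
Step 8. [r5c8∈{4}] nothing but 4 survives at r5c8, so r5c8=4.
Step 9. [r9c5∈{1,2,6}] in box 8, 1 fits only at r9c5 ⇒ r9c5=1.
Step 10. [r6c4∈{1,3,4,6}] row 6 places 1 nowhere but r6c4, so r6c4=1.
Step 11. [r4c8∈{6,8}] in row 4, 8 fits only at r4c8 ⇒ r4c8=8.
Step 12. [r6c8∈{6}] nothing but 6 survives at r6c8, so r6c8=6.
Step 13. [r5c7∈{3,9}] col 7 places 3 nowhere but r5c7. So r5c7=3.
Step 14. [r1c4∈{3,6}] across col 4, 3 lands solely at r1c4. So r1c4=3.
Step 15. [r8c4∈{4,6}] across col 4, 6 lands solely at r8c4, so r8c4=6.
Step 16. [r8c5∈{2,4}] r8c5 is the only open cell in row 8 admitting 4, so r8c5=4.
Step 17. [r8c2∈{2,7}] col 2 places 7 nowhere but r8c2 ⇒ r8c2=7.
Step 18. [r8c7∈{2,9}] across row 8, 2 lands solely at r8c7 ⇒ r8c7=2.
Step 19. [r9c7∈{6,9}] in col 7, 9 fits only at r9c7. So r9c7=9.
Step 20. [r6c5∈{2,3}] r6c5 is the only open cell in col 5 admitting 2, so r6c5=2.
Step 21. [r6c2∈{3,4}] across row 6, 3 lands solely at r6c2, so r6c2=3.
Step 22. [r4c6∈{4,6}] r4c6 is the only open cell in col 6 admitting 6, so r4c6=6.
Step 23. [r7c7∈{6}] only 6 remains possible at r7c7 ⇒ r7c7=6.
Step 24. [r3c5∈{8}] r3c5 is down to just 8 ⇒ r3c5=8.
Step 25. [r5c9∈{9}] r5c9's peers cover all but 9, so r5c9=9.
Step 26. [r2c3∈{5}] r2c3 is down to just 5, so r2c3=5.
Step 27. [r1c7∈{8}] nothing but 8 survives at r1c7. So r1c7=8.
Step 28. [r5c5∈{7}] r5c5 has the single candidate 7. So r5c5=7.
Step 29. [r2c7∈{4}] r2c7 is down to just 4. So r2c7=4.
Step 30. [r8c1∈{9}] only 9 remains possible at r8c1. So r8c1=9.
Step 31. [r1c5∈{6}] only 6 remains possible at r1c5. So r1c5=6.
Step 32. [r6c1∈{8}] r6c1 is down to just 8. So r6c1=8.
Step 33. [r8c8∈{5}] r8c8's peers cover all but 5, so r8c8=5.
Step 34. [r3c4∈{4}] r3c4 has the single candidate 4, so r3c4=4.
Step 35. [r7c2∈{2}] only 2 remains possible at r7c2 ⇒ r7c2=2.
Step 36. [r7c3∈{3}] r7c3's peers cover all but 3 ⇒ r7c3=3.
Step 37. [r7c1∈{1}] r7c1's peers cover all but 1. So r7c1=1.
Step 38. [r9c1∈{6}] r9c1 is down to just 6, so r9c1=6.
Step 39. [r4c2∈{4}] r4c2 has the single candidate 4 ⇒ r4c2=4.
Step 40. [r3c1∈{7}] r3c1 has the single candidate 7 ⇒ r3c1=7.
Step 41. [r9c6∈{2}] only 2 remains possible at r9c6 ⇒ r9c6=2.
Step 42. [r4c5∈{3}] only 3 remains possible at r4c5. So r4c5=3.
Step 43. [r6c6∈{4}] r6c6 has the single candidate 4. So r6c6=4.
Step 44. [r1c9∈{7}] nothing but 7 survives at r1c9, so r1c9=7.

Answer: 4 9 1 3 6 5 8 2 7 / 3 8 5 2 9 7 4 1 6 / 7 6 2 4 8 1 5 9 3 / 5 4 7 9 3 6 1 8 2 / 2 1 6 5 7 8 3 4 9 / 8 3 9 1 2 4 7 6 5 / 1 2 3 8 5 9 6 7 4 / 9 7 8 6 4 3 2 5 1 / 6 5 4 7 1 2 9 3 8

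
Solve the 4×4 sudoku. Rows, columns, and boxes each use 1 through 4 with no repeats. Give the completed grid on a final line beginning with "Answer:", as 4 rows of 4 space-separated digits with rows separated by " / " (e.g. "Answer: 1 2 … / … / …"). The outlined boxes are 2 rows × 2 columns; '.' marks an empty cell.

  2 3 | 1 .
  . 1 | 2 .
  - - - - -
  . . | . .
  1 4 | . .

Step 1. [r2c4∈{3,4}] row 2 places 3 nowhere but r2c4 ⇒ r2c4=3.
Step 2. [r3c3∈{3,4}] 4 has one home in col 3: r3c3. So r3c3=4.
Step 3. [r4c4∈{2}] r4c4 is down to just 2 ⇒ r4c4=2.
Step 4. [r3c2∈{2}] r3c2 is down to just 2. So r3c2=2.
Step 5. [r4c3∈{3}] nothing but 3 survives at r4c3, so r4c3=3.
Step 6. [r3c4∈{1}] nothing but 1 survives at r3c4, so r3c4=1.
Step 7. [r1c4∈{4}] r1c4 has the single candidate 4, so r1c4=4.
Step 8. [r3c1∈{3}] r3c1's peers cover all but 3, so r3c1=3.
Step 9. [r2c1∈{4}] only 4 remains possible at r2c1 ⇒ r2c1=4.

Answer: 2 3 1 4 / 4 1 2 3 / 3 2 4 1 / 1 4 3 2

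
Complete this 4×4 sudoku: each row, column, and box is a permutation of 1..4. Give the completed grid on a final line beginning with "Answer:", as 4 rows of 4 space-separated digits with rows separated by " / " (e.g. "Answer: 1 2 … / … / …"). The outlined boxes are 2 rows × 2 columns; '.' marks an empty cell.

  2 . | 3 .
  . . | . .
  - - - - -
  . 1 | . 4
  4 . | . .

Step 1. [r3c3∈{2}] r3c3 is down to just 2 ⇒ r3c3=2.
Step 2. [r1c4∈{1}] nothing but 1 survives at r1c4. So r1c4=1.
Step 3. [r3c1∈{3}] r3c1's peers cover all but 3 ⇒ r3c1=3.
Step 4. [r2c3∈{4}] nothing but 4 survives at r2c3. So r2c3=4.
Step 5. [r2c1∈{1}] r2c1 has the single candidate 1 ⇒ r2c1=1.
Step 6. [r2c4∈{2}] r2c4's peers cover all but 2 ⇒ r2c4=2.
Step 7. [r4c3∈{1}] r4c3 is down to just 1, so r4c3=1.
Step 8. [r1c2∈{4}] r1c2 has the single candidate 4. So r1c2=4.
Step 9. [r4c2∈{2}] only 2 remains possible at r4c2. So r4c2=2.
Step 10. [r4c4∈{3}] r4c4's peers cover all but 3. So r4c4=3.
Step 11. [r2c2∈{3}] nothing but 3 survives at r2c2 ⇒ r2c2=3.

Answer: 2 4 3 1 / 1 3 4 2 / 3 1 2 4 / 4 2 1 3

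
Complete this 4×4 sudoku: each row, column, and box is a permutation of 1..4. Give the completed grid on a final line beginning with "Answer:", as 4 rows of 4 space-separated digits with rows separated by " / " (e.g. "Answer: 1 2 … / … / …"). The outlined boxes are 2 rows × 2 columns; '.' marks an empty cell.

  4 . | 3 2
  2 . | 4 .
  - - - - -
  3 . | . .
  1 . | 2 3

Step 1. [r3c4∈{1,4}] 4 has one home in col 4: r3c4 ⇒ r3c4=4.
Step 2. [r1c2∈{1}] r1c2 has the single candidate 1, so r1c2=1.
Step 3. [r3c3∈{1}] r3c3's peers cover all but 1. So r3c3=1.
Step 4. [r4c2∈{4}] r4c2 has the single candidate 4. So r4c2=4.
Step 5. [r3c2∈{2}] r3c2 has the single candidate 2 ⇒ r3c2=2.
Step 6. [r2c4∈{1}] r2c4's peers cover all but 1. So r2c4=1.
Step 7. [r2c2∈{3}] nothing but 3 survives at r2c2, so r2c2=3.

Answer: 4 1 3 2 / 2 3 4 1 / 3 2 1 4 / 1 4 2 3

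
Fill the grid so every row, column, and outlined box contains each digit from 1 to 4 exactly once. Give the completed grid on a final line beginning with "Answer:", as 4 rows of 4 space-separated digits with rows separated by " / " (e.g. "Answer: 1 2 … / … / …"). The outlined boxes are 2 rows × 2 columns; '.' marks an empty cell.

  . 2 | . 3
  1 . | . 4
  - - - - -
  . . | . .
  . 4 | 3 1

Step 1. [r3c4∈{2}] nothing but 2 survives at r3c4 ⇒ r3c4=2.
Step 2. [r2c2∈{3}] only 3 remains possible at r2c2 ⇒ r2c2=3.
Step 3. [r1c1∈{4}] only 4 remains possible at r1c1. So r1c1=4.
Step 4. [r4c1∈{2}] only 2 remains possible at r4c1, so r4c1=2.
Step 5. [r1c3∈{1}] r1c3 has the single candidate 1, so r1c3=1.
Step 6. [r3c3∈{4}] r3c3's peers cover all but 4. So r3c3=4.
Step 7. [r3c2∈{1}] r3c2 is down to just 1, so r3c2=1.
Step 8. [r3c1∈{3}] r3c1's peers cover all but 3, so r3c1=3.
Step 9. [r2c3∈{2}] nothing but 2 survives at r2c3 ⇒ r2c3=2.

Answer: 4 2 1 3 / 1 3 2 4 / 3 1 4 2 / 2 4 3 1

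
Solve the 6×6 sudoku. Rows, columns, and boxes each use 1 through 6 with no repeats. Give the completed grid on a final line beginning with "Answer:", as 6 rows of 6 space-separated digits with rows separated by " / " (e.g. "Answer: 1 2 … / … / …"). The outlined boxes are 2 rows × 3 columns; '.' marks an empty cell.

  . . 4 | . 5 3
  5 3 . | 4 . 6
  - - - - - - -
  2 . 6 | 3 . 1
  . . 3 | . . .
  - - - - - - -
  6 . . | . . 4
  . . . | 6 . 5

Step 1. [r1c1∈{1}] r1c1 is down to just 1. So r1c1=1.
Step 2. [r5c4∈{1,2}] in col 4, 1 fits only at r5c4. So r5c4=1.
Step 3. [r4c1∈{4}] r4c1 has the single candidate 4. So r4c1=4.
Step 4. [r2c3∈{2}] r2c3 is down to just 2, so r2c3=2.
Step 5. [r3c2∈{5}] nothing but 5 survives at r3c2 ⇒ r3c2=5.
Step 6. [r4c6∈{2}] r4c6's peers cover all but 2, so r4c6=2.
Step 7. [r5c5∈{2,3}] r5c5 is the only open cell in row 5 admitting 3. So r5c5=3.
Step 8. [r6c2∈{1,2,4}] row 6 places 4 nowhere but r6c2 ⇒ r6c2=4.
Step 9. [r1c2∈{6}] r1c2's peers cover all but 6. So r1c2=6.
Step 10. [r1c4∈{2}] r1c4 is down to just 2, so r1c4=2.
Step 11. [r2c5∈{1}] r2c5 has the single candidate 1. So r2c5=1.
Step 12. [r6c1∈{3}] r6c1 has the single candidate 3, so r6c1=3.
Step 13. [r6c3∈{1}] nothing but 1 survives at r6c3 ⇒ r6c3=1.
Step 14. [r6c5∈{2}] r6c5's peers cover all but 2, so r6c5=2.
Step 15. [r4c5∈{6}] r4c5 has the single candidate 6 ⇒ r4c5=6.
Step 16. [r5c2∈{2}] r5c2's peers cover all but 2 ⇒ r5c2=2.
Step 17. [r4c4∈{5}] nothing but 5 survives at r4c4. So r4c4=5.
Step 18. [r5c3∈{5}] nothing but 5 survives at r5c3 ⇒ r5c3=5.
Step 19. [r3c5∈{4}] nothing but 4 survives at r3c5, so r3c5=4.
Step 20. [r4c2∈{1}] only 1 remains possible at r4c2, so r4c2=1.

Answer: 1 6 4 2 5 3 / 5 3 2 4 1 6 / 2 5 6 3 4 1 / 4 1 3 5 6 2 / 6 2 5 1 3 4 / 3 4 1 6 2 5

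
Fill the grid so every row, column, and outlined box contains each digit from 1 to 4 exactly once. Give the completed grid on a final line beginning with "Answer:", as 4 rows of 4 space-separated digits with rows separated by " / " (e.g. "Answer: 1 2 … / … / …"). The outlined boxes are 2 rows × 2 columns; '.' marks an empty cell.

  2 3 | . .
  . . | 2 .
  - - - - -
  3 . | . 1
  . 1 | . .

Step 1. [r4c1∈{4}] r4c1 is down to just 4. So r4c1=4.
Step 2. [r2c4∈{3,4}] across row 2, 3 lands solely at r2c4. So r2c4=3.
Step 3. [r3c3∈{4}] r3c3's peers cover all but 4 ⇒ r3c3=4.
Step 4. [r3c2∈{2}] r3c2 is down to just 2. So r3c2=2.
Step 5. [r2c2∈{4}] r2c2 is down to just 4, so r2c2=4.
Step 6. [r1c3∈{1}] r1c3 is down to just 1 ⇒ r1c3=1.
Step 7. [r2c1∈{1}] nothing but 1 survives at r2c1 ⇒ r2c1=1.
Step 8. [r4c4∈{2}] only 2 remains possible at r4c4 ⇒ r4c4=2.
Step 9. [r4c3∈{3}] nothing but 3 survives at r4c3, so r4c3=3.
Step 10. [r1c4∈{4}] only 4 remains possible at r1c4. So r1c4=4.

Answer: 2 3 1 4 / 1 4 2 3 / 3 2 4 1 / 4 1 3 2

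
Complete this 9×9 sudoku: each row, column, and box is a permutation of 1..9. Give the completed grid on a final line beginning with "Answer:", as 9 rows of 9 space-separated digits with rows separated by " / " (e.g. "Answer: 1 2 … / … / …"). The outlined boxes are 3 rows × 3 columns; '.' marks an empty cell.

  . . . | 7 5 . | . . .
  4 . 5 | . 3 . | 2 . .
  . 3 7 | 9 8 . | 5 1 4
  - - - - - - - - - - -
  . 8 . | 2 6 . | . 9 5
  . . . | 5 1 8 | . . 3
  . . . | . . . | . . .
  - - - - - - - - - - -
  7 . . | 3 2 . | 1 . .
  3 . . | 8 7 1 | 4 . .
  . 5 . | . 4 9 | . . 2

Step 1. [r1c7∈{3,6,8,9}] across col 7, 9 lands solely at r1c7. So r1c7=9.
Step 2. [r2c6∈{6}] only 6 remains possible at r2c6, so r2c6=6.
Step 3. [r4c7∈{7}] r4c7's peers cover all but 7 ⇒ r4c7=7.
Step 4. [r5c7∈{6}] only 6 remains possible at r5c7 ⇒ r5c7=6.
Step 5. [r4c1∈{1}] r4c1 has the single candidate 1. So r4c1=1.
Step 6. [r3c1∈{2,6}] row 3 places 6 nowhere but r3c1 ⇒ r3c1=6.
Step 7. [r6c4∈{4}] r6c4's peers cover all but 4 ⇒ r6c4=4.
Step 8. [r9c1∈{8}] r9c1's peers cover all but 8 ⇒ r9c1=8.
Step 9. [r1c1∈{2}] nothing but 2 survives at r1c1. So r1c1=2.
Step 10. [r2c2∈{1,9}] r2c2 is the only open cell in row 2 admitting 9. So r2c2=9.
Step 11. [r4c3∈{3,4}] in row 4, 4 fits only at r4c3. So r4c3=4.
Step 12. [r6c3∈{2,3,6,9}] across col 3, 3 lands solely at r6c3, so r6c3=3.
Step 13. [r6c2∈{2,6,7}] r6c2 is the only open cell in row 6 admitting 6 ⇒ r6c2=6.
Step 14. [r9c8∈{3,6,7}] in row 9, 7 fits only at r9c8, so r9c8=7.
Step 15. [r2c8∈{8}] nothing but 8 survives at r2c8 ⇒ r2c8=8.
Step 16. [r7c9∈{6,8,9}] r7c9 is the only open cell in row 7 admitting 8 ⇒ r7c9=8.
Step 17. [r7c3∈{6,9}] across row 7, 9 lands solely at r7c3 ⇒ r7c3=9.
Step 18. [r7c8∈{5,6}] row 7 places 6 nowhere but r7c8, so r7c8=6.
Step 19. [r5c3∈{2}] nothing but 2 survives at r5c3. So r5c3=2.
Step 20. [r9c3∈{1,6}] in row 9, 1 fits only at r9c3, so r9c3=1.
Step 21. [r6c1∈{5,9}] across row 6, 5 lands solely at r6c1, so r6c1=5.
Step 22. [r4c6∈{3}] nothing but 3 survives at r4c6, so r4c6=3.
Step 23. [r1c8∈{3}] nothing but 3 survives at r1c8, so r1c8=3.
Step 24. [r1c3∈{8}] only 8 remains possible at r1c3 ⇒ r1c3=8.
Step 25. [r6c6∈{7}] r6c6 has the single candidate 7. So r6c6=7.
Step 26. [r7c6∈{5}] r7c6 is down to just 5, so r7c6=5.
Step 27. [r6c7∈{8}] r6c7 is down to just 8 ⇒ r6c7=8.
Step 28. [r8c9∈{9}] nothing but 9 survives at r8c9, so r8c9=9.
Step 29. [r2c4∈{1}] r2c4 is down to just 1. So r2c4=1.
Step 30. [r8c8∈{5}] nothing but 5 survives at r8c8 ⇒ r8c8=5.
Step 31. [r1c2∈{1}] r1c2 is down to just 1. So r1c2=1.
Step 32. [r9c4∈{6}] r9c4 has the single candidate 6 ⇒ r9c4=6.
Step 33. [r7c2∈{4}] r7c2 is down to just 4. So r7c2=4.
Step 34. [r1c6∈{4}] only 4 remains possible at r1c6, so r1c6=4.
Step 35. [r1c9∈{6}] nothing but 6 survives at r1c9 ⇒ r1c9=6.
Step 36. [r2c9∈{7}] r2c9 has the single candidate 7 ⇒ r2c9=7.
Step 37. [r6c9∈{1}] r6c9 has the single candidate 1. So r6c9=1.
Step 38. [r8c3∈{6}] only 6 remains possible at r8c3, so r8c3=6.
Step 39. [r3c6∈{2}] r3c6 is down to just 2. So r3c6=2.
Step 40. [r9c7∈{3}] only 3 remains possible at r9c7 ⇒ r9c7=3.
Step 41. [r5c1∈{9}] nothing but 9 survives at r5c1. So r5c1=9.
Step 42. [r5c2∈{7}] only 7 remains possible at r5c2. So r5c2=7.
Step 43. [r8c2∈{2}] r8c2 has the single candidate 2, so r8c2=2.
Step 44. [r5c8∈{4}] r5c8 has the single candidate 4, so r5c8=4.
Step 45. [r6c8∈{2}] r6c8's peers cover all but 2, so r6c8=2.
Step 46. [r6c5∈{9}] nothing but 9 survives at r6c5 ⇒ r6c5=9.

Answer: 2 1 8 7 5 4 9 3 6 / 4 9 5 1 3 6 2 8 7 / 6 3 7 9 8 2 5 1 4 / 1 8 4 2 6 3 7 9 5 / 9 7 2 5 1 8 6 4 3 / 5 6 3 4 9 7 8 2 1 / 7 4 9 3 2 5 1 6 8 / 3 2 6 8 7 1 4 5 9 / 8 5 1 6 4 9 3 7 2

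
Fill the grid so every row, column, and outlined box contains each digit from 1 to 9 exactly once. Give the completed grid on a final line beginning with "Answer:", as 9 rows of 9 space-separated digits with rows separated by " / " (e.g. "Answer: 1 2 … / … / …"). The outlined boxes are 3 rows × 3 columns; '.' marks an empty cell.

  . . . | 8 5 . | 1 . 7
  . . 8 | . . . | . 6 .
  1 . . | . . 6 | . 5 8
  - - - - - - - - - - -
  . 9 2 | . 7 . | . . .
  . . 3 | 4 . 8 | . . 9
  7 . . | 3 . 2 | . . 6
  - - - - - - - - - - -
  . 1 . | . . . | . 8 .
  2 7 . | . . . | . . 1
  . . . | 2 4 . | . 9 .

Step 1. [r6c5∈{1,9}] in row 6, 9 fits only at r6c5, so r6c5=9.
Step 2. [r9c6∈{1,3,5,7}] r9c6 is the only open cell in row 9 admitting 1. So r9c6=1.
Step 3. [r4c6∈{5}] r4c6 has the single candidate 5, so r4c6=5.
Step 4. [r9c7∈{3,5,6,7}] r9c7 is the only open cell in row 9 admitting 7, so r9c7=7.
Step 5. [r6c3∈{1,4,5}] in col 3, 1 fits only at r6c3, so r6c3=1.
Step 6. [r6c8∈{4}] r6c8's peers cover all but 4, so r6c8=4.
Step 7. [r8c8∈{3}] nothing but 3 survives at r8c8. So r8c8=3.
Step 8. [r8c6∈{9}] r8c6 is down to just 9. So r8c6=9.
Step 9. [r9c9∈{5}] r9c9 is down to just 5, so r9c9=5.
Step 10. [r9c3∈{6}] r9c3's peers cover all but 6, so r9c3=6.
Step 11. [r1c8∈{2}] r1c8 is down to just 2 ⇒ r1c8=2.
Step 12. [r4c1∈{4,6,8}] row 4 places 4 nowhere but r4c1 ⇒ r4c1=4.
Step 13. [r4c4∈{1,6}] row 4 places 6 nowhere but r4c4 ⇒ r4c4=6.
Step 14. [r2c4∈{1,7,9}] across col 4, 1 lands solely at r2c4, so r2c4=1.
Step 15. [r2c6∈{3,4,7}] across row 2, 7 lands solely at r2c6 ⇒ r2c6=7.
Step 16. [r7c6∈{3}] r7c6 has the single candidate 3. So r7c6=3.
Step 17. [r6c2∈{5,8}] r6c2 is the only open cell in box 4 admitting 8, so r6c2=8.
Step 18. [r9c2∈{3}] r9c2's peers cover all but 3 ⇒ r9c2=3.
Step 19. [r1c1∈{3,6,9}] across row 1, 3 lands solely at r1c1 ⇒ r1c1=3.
Step 20. [r1c3∈{4,9}] r1c3 is the only open cell in row 1 admitting 9, so r1c3=9.
Step 21. [r2c1∈{5}] r2c1's peers cover all but 5, so r2c1=5.
Step 22. [r2c7∈{3,4,9}] 9 has one home in row 2: r2c7 ⇒ r2c7=9.
Step 23. [r5c2∈{5,6}] col 2 places 5 nowhere but r5c2 ⇒ r5c2=5.
Step 24. [r7c9∈{2,4}] 2 has one home in col 9: r7c9, so r7c9=2.
Step 25. [r2c9∈{3,4}] 4 has one home in col 9: r2c9. So r2c9=4.
Step 26. [r8c4∈{5}] r8c4 has the single candidate 5 ⇒ r8c4=5.
Step 27. [r8c3∈{4}] r8c3 has the single candidate 4. So r8c3=4.
Step 28. [r2c5∈{2,3}] 3 has one home in row 2: r2c5, so r2c5=3.
Step 29. [r3c2∈{2,4}] row 3 places 4 nowhere but r3c2 ⇒ r3c2=4.
Step 30. [r8c7∈{6}] only 6 remains possible at r8c7, so r8c7=6.
Step 31. [r4c7∈{3,8}] in row 4, 8 fits only at r4c7 ⇒ r4c7=8.
Step 32. [r5c8∈{1,7}] in row 5, 7 fits only at r5c8, so r5c8=7.
Step 33. [r6c7∈{5}] r6c7's peers cover all but 5, so r6c7=5.
Step 34. [r2c2∈{2}] r2c2 is down to just 2. So r2c2=2.
Step 35. [r5c7∈{2}] r5c7's peers cover all but 2. So r5c7=2.
Step 36. [r4c9∈{3}] nothing but 3 survives at r4c9 ⇒ r4c9=3.
Step 37. [r7c7∈{4}] r7c7 is down to just 4, so r7c7=4.
Step 38. [r9c1∈{8}] r9c1's peers cover all but 8 ⇒ r9c1=8.
Step 39. [r3c3∈{7}] r3c3 has the single candidate 7. So r3c3=7.
Step 40. [r4c8∈{1}] only 1 remains possible at r4c8 ⇒ r4c8=1.
Step 41. [r7c4∈{7}] r7c4 has the single candidate 7. So r7c4=7.
Step 42. [r7c1∈{9}] only 9 remains possible at r7c1. So r7c1=9.
Step 43. [r7c3∈{5}] r7c3 is down to just 5. So r7c3=5.
Step 44. [r5c1∈{6}] nothing but 6 survives at r5c1. So r5c1=6.
Step 45. [r7c5∈{6}] nothing but 6 survives at r7c5 ⇒ r7c5=6.
Step 46. [r1c6∈{4}] only 4 remains possible at r1c6 ⇒ r1c6=4.
Step 47. [r5c5∈{1}] nothing but 1 survives at r5c5, so r5c5=1.
Step 48. [r8c5∈{8}] r8c5's peers cover all but 8 ⇒ r8c5=8.
Step 49. [r3c7∈{3}] r3c7 has the single candidate 3 ⇒ r3c7=3.
Step 50. [r3c4∈{9}] r3c4's peers cover all but 9. So r3c4=9.
Step 51. [r1c2∈{6}] r1c2's peers cover all but 6. So r1c2=6.
Step 52. [r3c5∈{2}] r3c5's peers cover all but 2 ⇒ r3c5=2.

Answer: 3 6 9 8 5 4 1 2 7 / 5 2 8 1 3 7 9 6 4 / 1 4 7 9 2 6 3 5 8 / 4 9 2 6 7 5 8 1 3 / 6 5 3 4 1 8 2 7 9 / 7 8 1 3 9 2 5 4 6 / 9 1 5 7 6 3 4 8 2 / 2 7 4 5 8 9 6 3 1 / 8 3 6 2 4 1 7 9 5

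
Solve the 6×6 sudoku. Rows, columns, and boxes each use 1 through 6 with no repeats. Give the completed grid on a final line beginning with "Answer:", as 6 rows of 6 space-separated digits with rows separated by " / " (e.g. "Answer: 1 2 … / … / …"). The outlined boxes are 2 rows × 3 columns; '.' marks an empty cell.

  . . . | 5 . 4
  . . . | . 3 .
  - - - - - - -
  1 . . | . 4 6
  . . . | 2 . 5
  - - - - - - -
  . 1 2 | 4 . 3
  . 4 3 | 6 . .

Step 1. [r1c5∈{1,2,6}] 6 has one home in col 5: r1c5. So r1c5=6.
Step 2. [r2c6∈{1,2}] box 2 places 2 nowhere but r2c6. So r2c6=2.
Step 3. [r3c2∈{2,3,5}] r3c2 is the only open cell in row 3 admitting 2. So r3c2=2.
Step 4. [r2c2∈{5,6}] in col 2, 5 fits only at r2c2, so r2c2=5.
Step 5. [r5c1∈{5,6}] in row 5, 6 fits only at r5c1, so r5c1=6.
Step 6. [r2c3∈{1,4,6}] across row 2, 6 lands solely at r2c3 ⇒ r2c3=6.
Step 7. [r1c2∈{3}] r1c2 has the single candidate 3. So r1c2=3.
Step 8. [r6c5∈{1,2,5}] across row 6, 2 lands solely at r6c5 ⇒ r6c5=2.
Step 9. [r4c3∈{4}] r4c3's peers cover all but 4. So r4c3=4.
Step 10. [r1c1∈{2}] r1c1 is down to just 2, so r1c1=2.
Step 11. [r4c1∈{3}] only 3 remains possible at r4c1. So r4c1=3.
Step 12. [r1c3∈{1}] only 1 remains possible at r1c3, so r1c3=1.
Step 13. [r6c1∈{5}] r6c1's peers cover all but 5. So r6c1=5.
Step 14. [r2c1∈{4}] nothing but 4 survives at r2c1, so r2c1=4.
Step 15. [r3c3∈{5}] r3c3 has the single candidate 5, so r3c3=5.
Step 16. [r4c2∈{6}] r4c2 has the single candidate 6. So r4c2=6.
Step 17. [r4c5∈{1}] only 1 remains possible at r4c5, so r4c5=1.
Step 18. [r3c4∈{3}] r3c4's peers cover all but 3, so r3c4=3.
Step 19. [r6c6∈{1}] nothing but 1 survives at r6c6 ⇒ r6c6=1.
Step 20. [r5c5∈{5}] only 5 remains possible at r5c5, so r5c5=5.
Step 21. [r2c4∈{1}] r2c4 has the single candidate 1 ⇒ r2c4=1.

Answer: 2 3 1 5 6 4 / 4 5 6 1 3 2 / 1 2 5 3 4 6 / 3 6 4 2 1 5 / 6 1 2 4 5 3 / 5 4 3 6 2 1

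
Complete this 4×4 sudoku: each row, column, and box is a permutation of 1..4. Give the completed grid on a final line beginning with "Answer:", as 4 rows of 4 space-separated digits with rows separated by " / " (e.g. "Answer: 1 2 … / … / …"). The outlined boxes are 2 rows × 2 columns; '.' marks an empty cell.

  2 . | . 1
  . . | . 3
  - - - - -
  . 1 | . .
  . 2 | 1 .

Step 1. [r3c3∈{2,3,4}] in col 3, 3 fits only at r3c3. So r3c3=3.
Step 2. [r3c1∈{4}] nothing but 4 survives at r3c1 ⇒ r3c1=4.
Step 3. [r1c3∈{4}] r1c3's peers cover all but 4 ⇒ r1c3=4.
Step 4. [r4c1∈{3}] nothing but 3 survives at r4c1. So r4c1=3.
Step 5. [r3c4∈{2}] r3c4 has the single candidate 2. So r3c4=2.
Step 6. [r1c2∈{3}] only 3 remains possible at r1c2. So r1c2=3.
Step 7. [r2c1∈{1}] r2c1's peers cover all but 1 ⇒ r2c1=1.
Step 8. [r4c4∈{4}] only 4 remains possible at r4c4 ⇒ r4c4=4.
Step 9. [r2c2∈{4}] r2c2 has the single candidate 4. So r2c2=4.
Step 10. [r2c3∈{2}] only 2 remains possible at r2c3 ⇒ r2c3=2.

Answer: 2 3 4 1 / 1 4 2 3 / 4 1 3 2 / 3 2 1 4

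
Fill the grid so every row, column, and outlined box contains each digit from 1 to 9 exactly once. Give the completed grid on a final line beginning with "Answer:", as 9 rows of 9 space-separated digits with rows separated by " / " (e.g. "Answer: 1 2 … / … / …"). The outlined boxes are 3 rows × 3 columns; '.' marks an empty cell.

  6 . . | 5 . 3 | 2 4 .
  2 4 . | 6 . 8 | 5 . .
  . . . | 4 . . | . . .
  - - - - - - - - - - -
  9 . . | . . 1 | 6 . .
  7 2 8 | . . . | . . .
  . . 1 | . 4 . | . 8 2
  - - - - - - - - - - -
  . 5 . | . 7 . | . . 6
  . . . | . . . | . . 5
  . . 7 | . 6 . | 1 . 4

Step 1. [r4c2∈{3}] r4c2 has the single candidate 3, so r4c2=3.
Step 2. [r1c3∈{9}] r1c3 has the single candidate 9 ⇒ r1c3=9.
Step 3. [r3c6∈{2,7,9}] across box 2, 7 lands solely at r3c6, so r3c6=7.
Step 4. [r2c3∈{3}] r2c3's peers cover all but 3. So r2c3=3.
Step 5. [r1c5∈{1}] only 1 remains possible at r1c5, so r1c5=1.
Step 6. [r4c9∈{7}] only 7 remains possible at r4c9 ⇒ r4c9=7.
Step 7. [r2c5∈{9}] r2c5 has the single candidate 9. So r2c5=9.
Step 8. [r2c9∈{1}] r2c9's peers cover all but 1 ⇒ r2c9=1.
Step 9. [r8c7∈{3,7,8,9}] 7 has one home in col 7: r8c7, so r8c7=7.
Step 10. [r7c7∈{3,8,9}] box 9 places 8 nowhere but r7c7 ⇒ r7c7=8.
Step 11. [r9c6∈{2,5,9}] in row 9, 5 fits only at r9c6 ⇒ r9c6=5.
Step 12. [r8c3∈{2,4,6}] across col 3, 6 lands solely at r8c3, so r8c3=6.
Step 13. [r7c3∈{2,4}] 2 has one home in col 3: r7c3. So r7c3=2.
Step 14. [r8c6∈{2,4,9}] col 6 places 2 nowhere but r8c6. So r8c6=2.
Step 15. [r8c1∈{1,3,4,8}] row 8 places 4 nowhere but r8c1. So r8c1=4.
Step 16. [r4c8∈{5}] r4c8's peers cover all but 5 ⇒ r4c8=5.
Step 17. [r4c4∈{2,8}] 2 has one home in col 4: r4c4. So r4c4=2.
Step 18. [r3c8∈{3,6,9}] 6 has one home in row 3: r3c8. So r3c8=6.
Step 19. [r9c8∈{2,3,9}] 2 has one home in row 9: r9c8, so r9c8=2.
Step 20. [r6c4∈{3,7,9}] row 6 places 7 nowhere but r6c4 ⇒ r6c4=7.
Step 21. [r6c7∈{3,9}] across row 6, 3 lands solely at r6c7, so r6c7=3.
Step 22. [r5c9∈{9}] r5c9's peers cover all but 9. So r5c9=9.
Step 23. [r5c4∈{3}] r5c4's peers cover all but 3 ⇒ r5c4=3.
Step 24. [r9c1∈{3,8}] r9c1 is the only open cell in row 9 admitting 3. So r9c1=3.
Step 25. [r3c1∈{1,5,8}] r3c1 is the only open cell in col 1 admitting 8 ⇒ r3c1=8.
Step 26. [r6c6∈{6,9}] r6c6 is the only open cell in row 6 admitting 9, so r6c6=9.
Step 27. [r7c8∈{3,9}] in row 7, 3 fits only at r7c8, so r7c8=3.
Step 28. [r7c4∈{1,9}] in row 7, 9 fits only at r7c4 ⇒ r7c4=9.
Step 29. [r9c4∈{8}] r9c4's peers cover all but 8. So r9c4=8.
Step 30. [r8c2∈{1,8,9}] row 8 places 8 nowhere but r8c2 ⇒ r8c2=8.
Step 31. [r8c5∈{3}] r8c5's peers cover all but 3. So r8c5=3.
Step 32. [r5c6∈{6}] only 6 remains possible at r5c6. So r5c6=6.
Step 33. [r6c2∈{6}] nothing but 6 survives at r6c2. So r6c2=6.
Step 34. [r1c9∈{8}] r1c9 is down to just 8. So r1c9=8.
Step 35. [r3c3∈{5}] r3c3 has the single candidate 5 ⇒ r3c3=5.
Step 36. [r4c5∈{8}] nothing but 8 survives at r4c5, so r4c5=8.
Step 37. [r3c2∈{1}] r3c2 has the single candidate 1. So r3c2=1.
Step 38. [r8c8∈{9}] r8c8 has the single candidate 9. So r8c8=9.
Step 39. [r8c4∈{1}] nothing but 1 survives at r8c4. So r8c4=1.
Step 40. [r2c8∈{7}] r2c8 has the single candidate 7, so r2c8=7.
Step 41. [r5c7∈{4}] r5c7's peers cover all but 4. So r5c7=4.
Step 42. [r1c2∈{7}] r1c2 is down to just 7. So r1c2=7.
Step 43. [r5c5∈{5}] only 5 remains possible at r5c5. So r5c5=5.
Step 44. [r6c1∈{5}] r6c1 is down to just 5, so r6c1=5.
Step 45. [r7c6∈{4}] r7c6 is down to just 4, so r7c6=4.
Step 46. [r3c5∈{2}] nothing but 2 survives at r3c5 ⇒ r3c5=2.
Step 47. [r4c3∈{4}] only 4 remains possible at r4c3, so r4c3=4.
Step 48. [r5c8∈{1}] r5c8 has the single candidate 1 ⇒ r5c8=1.
Step 49. [r7c1∈{1}] r7c1's peers cover all but 1 ⇒ r7c1=1.
Step 50. [r3c9∈{3}] r3c9's peers cover all but 3, so r3c9=3.
Step 51. [r9c2∈{9}] nothing but 9 survives at r9c2. So r9c2=9.
Step 52. [r3c7∈{9}] r3c7 has the single candidate 9, so r3c7=9.

Answer: 6 7 9 5 1 3 2 4 8 / 2 4 3 6 9 8 5 7 1 / 8 1 5 4 2 7 9 6 3 / 9 3 4 2 8 1 6 5 7 / 7 2 8 3 5 6 4 1 9 / 5 6 1 7 4 9 3 8 2 / 1 5 2 9 7 4 8 3 6 / 4 8 6 1 3 2 7 9 5 / 3 9 7 8 6 5 1 2 4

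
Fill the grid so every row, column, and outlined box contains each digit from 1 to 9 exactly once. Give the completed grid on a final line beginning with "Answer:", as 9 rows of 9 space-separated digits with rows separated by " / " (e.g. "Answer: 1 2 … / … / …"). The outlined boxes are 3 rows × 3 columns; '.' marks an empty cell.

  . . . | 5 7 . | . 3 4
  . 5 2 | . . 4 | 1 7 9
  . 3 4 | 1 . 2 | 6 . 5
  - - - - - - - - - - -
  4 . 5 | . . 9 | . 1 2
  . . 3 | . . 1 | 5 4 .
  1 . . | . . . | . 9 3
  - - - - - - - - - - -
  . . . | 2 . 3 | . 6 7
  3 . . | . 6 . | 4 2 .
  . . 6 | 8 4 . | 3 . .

Step 1. [r7c7∈{8,9}] r7c7 is the only open cell in col 7 admitting 9 ⇒ r7c7=9.
Step 2. [r8c6∈{5,7}] r8c6 is the only open cell in row 8 admitting 5 ⇒ r8c6=5.
Step 3. [r5c9∈{6,8}] r5c9 is the only open cell in col 9 admitting 6. So r5c9=6.
Step 4. [r5c4∈{7}] nothing but 7 survives at r5c4, so r5c4=7.
Step 5. [r3c1∈{7,8,9}] row 3 places 7 nowhere but r3c1, so r3c1=7.
Step 6. [r8c9∈{1,8}] in col 9, 8 fits only at r8c9 ⇒ r8c9=8.
Step 7. [r6c5∈{2,5,8}] row 6 places 5 nowhere but r6c5 ⇒ r6c5=5.
Step 8. [r6c2∈{2,6,7,8}] in row 6, 2 fits only at r6c2. So r6c2=2.
Step 9. [r4c2∈{6,7,8}] box 4 places 6 nowhere but r4c2 ⇒ r4c2=6.
Step 10. [r6c3∈{7,8}] box 4 places 7 nowhere but r6c3. So r6c3=7.
Step 11. [r6c7∈{8}] only 8 remains possible at r6c7. So r6c7=8.
Step 12. [r1c6∈{6,8}] 8 has one home in col 6: r1c6. So r1c6=8.
Step 13. [r7c3∈{1,8}] col 3 places 8 nowhere but r7c3 ⇒ r7c3=8.
Step 14. [r2c4∈{3,6}] box 2 places 6 nowhere but r2c4. So r2c4=6.
Step 15. [r5c2∈{8,9}] 8 has one home in col 2: r5c2. So r5c2=8.
Step 16. [r8c2∈{1,7,9}] across row 8, 7 lands solely at r8c2, so r8c2=7.
Step 17. [r8c3∈{1,9}] in row 8, 1 fits only at r8c3 ⇒ r8c3=1.
Step 18. [r5c1∈{9}] r5c1 has the single candidate 9 ⇒ r5c1=9.
Step 19. [r4c4∈{3}] r4c4 is down to just 3. So r4c4=3.
Step 20. [r1c3∈{9}] r1c3 has the single candidate 9 ⇒ r1c3=9.
Step 21. [r9c1∈{2,5}] row 9 places 2 nowhere but r9c1 ⇒ r9c1=2.
Step 22. [r4c7∈{7}] r4c7 has the single candidate 7, so r4c7=7.
Step 23. [r9c6∈{7}] only 7 remains possible at r9c6. So r9c6=7.
Step 24. [r1c2∈{1}] r1c2's peers cover all but 1, so r1c2=1.
Step 25. [r3c5∈{9}] only 9 remains possible at r3c5. So r3c5=9.
Step 26. [r4c5∈{8}] r4c5's peers cover all but 8. So r4c5=8.
Step 27. [r1c1∈{6}] only 6 remains possible at r1c1. So r1c1=6.
Step 28. [r9c2∈{9}] only 9 remains possible at r9c2. So r9c2=9.
Step 29. [r6c6∈{6}] nothing but 6 survives at r6c6. So r6c6=6.
Step 30. [r7c5∈{1}] r7c5's peers cover all but 1. So r7c5=1.
Step 31. [r3c8∈{8}] r3c8's peers cover all but 8. So r3c8=8.
Step 32. [r8c4∈{9}] nothing but 9 survives at r8c4. So r8c4=9.
Step 33. [r1c7∈{2}] nothing but 2 survives at r1c7, so r1c7=2.
Step 34. [r7c1∈{5}] r7c1's peers cover all but 5. So r7c1=5.
Step 35. [r7c2∈{4}] only 4 remains possible at r7c2. So r7c2=4.
Step 36. [r6c4∈{4}] r6c4 has the single candidate 4, so r6c4=4.
Step 37. [r2c5∈{3}] nothing but 3 survives at r2c5. So r2c5=3.
Step 38. [r5c5∈{2}] nothing but 2 survives at r5c5, so r5c5=2.
Step 39. [r9c8∈{5}] r9c8 has the single candidate 5. So r9c8=5.
Step 40. [r9c9∈{1}] r9c9 is down to just 1, so r9c9=1.
Step 41. [r2c1∈{8}] nothing but 8 survives at r2c1. So r2c1=8.

Answer: 6 1 9 5 7 8 2 3 4 / 8 5 2 6 3 4 1 7 9 / 7 3 4 1 9 2 6 8 5 / 4 6 5 3 8 9 7 1 2 / 9 8 3 7 2 1 5 4 6 / 1 2 7 4 5 6 8 9 3 / 5 4 8 2 1 3 9 6 7 / 3 7 1 9 6 5 4 2 8 / 2 9 6 8 4 7 3 5 1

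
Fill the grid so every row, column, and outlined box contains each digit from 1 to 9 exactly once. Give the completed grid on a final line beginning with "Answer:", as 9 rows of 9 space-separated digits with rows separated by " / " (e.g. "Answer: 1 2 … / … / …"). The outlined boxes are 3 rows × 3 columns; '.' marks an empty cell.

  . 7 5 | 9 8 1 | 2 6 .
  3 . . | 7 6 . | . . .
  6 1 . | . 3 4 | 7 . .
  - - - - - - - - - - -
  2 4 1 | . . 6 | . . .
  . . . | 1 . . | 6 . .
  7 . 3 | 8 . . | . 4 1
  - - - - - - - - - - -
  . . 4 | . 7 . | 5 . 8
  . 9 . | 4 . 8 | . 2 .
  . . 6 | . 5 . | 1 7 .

Step 1. [r6c7∈{9}] only 9 remains possible at r6c7, so r6c7=9.
Step 2. [r5c9∈{2,3,5,7}] r5c9 is the only open cell in col 9 admitting 2, so r5c9=2.
Step 3. [r5c1∈{5,8,9}] 9 has one home in col 1: r5c1. So r5c1=9.
Step 4. [r9c9∈{3,4,9}] r9c9 is the only open cell in row 9 admitting 4, so r9c9=4.
Step 5. [r5c3∈{8}] r5c3's peers cover all but 8 ⇒ r5c3=8.
Step 6. [r3c8∈{5,8,9}] across row 3, 8 lands solely at r3c8. So r3c8=8.
Step 7. [r7c8∈{3,9}] r7c8 is the only open cell in box 9 admitting 9, so r7c8=9.
Step 8. [r5c2∈{5}] nothing but 5 survives at r5c2. So r5c2=5.
Step 9. [r5c8∈{3}] r5c8 has the single candidate 3 ⇒ r5c8=3.
Step 10. [r6c6∈{2,5}] in row 6, 5 fits only at r6c6, so r6c6=5.
Step 11. [r2c6∈{2}] only 2 remains possible at r2c6, so r2c6=2.
Step 12. [r7c6∈{3}] only 3 remains possible at r7c6, so r7c6=3.
Step 13. [r7c2∈{2}] nothing but 2 survives at r7c2. So r7c2=2.
Step 14. [r4c8∈{5}] r4c8 has the single candidate 5. So r4c8=5.
Step 15. [r2c9∈{5,9}] r2c9 is the only open cell in row 2 admitting 5. So r2c9=5.
Step 16. [r2c3∈{9}] r2c3 has the single candidate 9, so r2c3=9.
Step 17. [r7c1∈{1}] r7c1 has the single candidate 1, so r7c1=1.
Step 18. [r9c2∈{3,8}] across row 9, 3 lands solely at r9c2. So r9c2=3.
Step 19. [r1c9∈{3}] r1c9 is down to just 3, so r1c9=3.
Step 20. [r6c5∈{2}] r6c5 has the single candidate 2, so r6c5=2.
Step 21. [r2c2∈{8}] r2c2's peers cover all but 8 ⇒ r2c2=8.
Step 22. [r3c4∈{5}] nothing but 5 survives at r3c4. So r3c4=5.
Step 23. [r6c2∈{6}] nothing but 6 survives at r6c2 ⇒ r6c2=6.
Step 24. [r3c3∈{2}] r3c3 has the single candidate 2, so r3c3=2.
Step 25. [r4c7∈{8}] nothing but 8 survives at r4c7 ⇒ r4c7=8.
Step 26. [r1c1∈{4}] nothing but 4 survives at r1c1, so r1c1=4.
Step 27. [r4c9∈{7}] r4c9 is down to just 7. So r4c9=7.
Step 28. [r8c9∈{6}] r8c9's peers cover all but 6 ⇒ r8c9=6.
Step 29. [r8c5∈{1}] r8c5 has the single candidate 1 ⇒ r8c5=1.
Step 30. [r5c6∈{7}] r5c6 has the single candidate 7. So r5c6=7.
Step 31. [r8c3∈{7}] only 7 remains possible at r8c3, so r8c3=7.
Step 32. [r5c5∈{4}] r5c5 is down to just 4, so r5c5=4.
Step 33. [r9c1∈{8}] nothing but 8 survives at r9c1 ⇒ r9c1=8.
Step 34. [r4c4∈{3}] r4c4 has the single candidate 3. So r4c4=3.
Step 35. [r4c5∈{9}] only 9 remains possible at r4c5. So r4c5=9.
Step 36. [r9c4∈{2}] only 2 remains possible at r9c4 ⇒ r9c4=2.
Step 37. [r3c9∈{9}] nothing but 9 survives at r3c9, so r3c9=9.
Step 38. [r2c7∈{4}] nothing but 4 survives at r2c7 ⇒ r2c7=4.
Step 39. [r2c8∈{1}] r2c8's peers cover all but 1, so r2c8=1.
Step 40. [r7c4∈{6}] r7c4 is down to just 6 ⇒ r7c4=6.
Step 41. [r9c6∈{9}] only 9 remains possible at r9c6. So r9c6=9.
Step 42. [r8c7∈{3}] nothing but 3 survives at r8c7. So r8c7=3.
Step 43. [r8c1∈{5}] only 5 remains possible at r8c1. So r8c1=5.

Answer: 4 7 5 9 8 1 2 6 3 / 3 8 9 7 6 2 4 1 5 / 6 1 2 5 3 4 7 8 9 / 2 4 1 3 9 6 8 5 7 / 9 5 8 1 4 7 6 3 2 / 7 6 3 8 2 5 9 4 1 / 1 2 4 6 7 3 5 9 8 / 5 9 7 4 1 8 3 2 6 / 8 3 6 2 5 9 1 7 4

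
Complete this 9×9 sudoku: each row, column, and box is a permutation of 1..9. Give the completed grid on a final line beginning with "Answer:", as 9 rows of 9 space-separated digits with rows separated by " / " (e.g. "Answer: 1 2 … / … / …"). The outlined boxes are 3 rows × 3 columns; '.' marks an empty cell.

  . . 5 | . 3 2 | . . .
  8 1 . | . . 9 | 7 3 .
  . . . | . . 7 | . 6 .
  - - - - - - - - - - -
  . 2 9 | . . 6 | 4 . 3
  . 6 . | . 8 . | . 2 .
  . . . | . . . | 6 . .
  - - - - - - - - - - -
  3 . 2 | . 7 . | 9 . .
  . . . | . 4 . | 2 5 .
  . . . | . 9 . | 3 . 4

Step 1. [r4c8∈{1,7,8}] in row 4, 8 fits only at r4c8. So r4c8=8.
Step 2. [r7c8∈{1}] only 1 remains possible at r7c8. So r7c8=1.
Step 3. [r7c2∈{4,5,8}] across row 7, 4 lands solely at r7c2, so r7c2=4.
Step 4. [r9c4∈{1,2,5,6,8}] row 9 places 2 nowhere but r9c4. So r9c4=2.
Step 5. [r9c8∈{7}] nothing but 7 survives at r9c8 ⇒ r9c8=7.
Step 6. [r6c8∈{9}] only 9 remains possible at r6c8 ⇒ r6c8=9.
Step 7. [r5c4∈{1,3,4,5,7,9}] r5c4 is the only open cell in row 5 admitting 9 ⇒ r5c4=9.
Step 8. [r2c5∈{5,6}] col 5 places 6 nowhere but r2c5. So r2c5=6.
Step 9. [r2c3∈{4}] r2c3 has the single candidate 4, so r2c3=4.
Step 10. [r2c4∈{5}] nothing but 5 survives at r2c4 ⇒ r2c4=5.
Step 11. [r3c5∈{1}] r3c5 is down to just 1, so r3c5=1.
Step 12. [r4c5∈{5}] nothing but 5 survives at r4c5, so r4c5=5.
Step 13. [r1c1∈{6,7,9}] across row 1, 6 lands solely at r1c1. So r1c1=6.
Step 14. [r9c3∈{1,6,8}] r9c3 is the only open cell in row 9 admitting 6. So r9c3=6.
Step 15. [r3c4∈{4,8}] 4 has one home in row 3: r3c4. So r3c4=4.
Step 16. [r1c4∈{8}] r1c4's peers cover all but 8, so r1c4=8.
Step 17. [r3c3∈{3}] r3c3's peers cover all but 3. So r3c3=3.
Step 18. [r6c2∈{3,5,7,8}] 3 has one home in col 2: r6c2. So r6c2=3.
Step 19. [r3c2∈{9}] nothing but 9 survives at r3c2. So r3c2=9.
Step 20. [r6c3∈{1,7,8}] 8 has one home in row 6: r6c3. So r6c3=8.
Step 21. [r9c2∈{5,8}] 5 has one home in col 2: r9c2, so r9c2=5.
Step 22. [r9c1∈{1}] r9c1 is down to just 1, so r9c1=1.
Step 23. [r4c1∈{7}] only 7 remains possible at r4c1 ⇒ r4c1=7.
Step 24. [r4c4∈{1}] only 1 remains possible at r4c4, so r4c4=1.
Step 25. [r6c9∈{1,5,7}] row 6 places 1 nowhere but r6c9 ⇒ r6c9=1.
Step 26. [r8c2∈{7,8}] in col 2, 8 fits only at r8c2, so r8c2=8.
Step 27. [r5c7∈{5}] r5c7's peers cover all but 5 ⇒ r5c7=5.
Step 28. [r7c9∈{6,8}] in box 9, 8 fits only at r7c9, so r7c9=8.
Step 29. [r5c1∈{4}] r5c1 is down to just 4, so r5c1=4.
Step 30. [r8c4∈{3,6}] col 4 places 3 nowhere but r8c4. So r8c4=3.
Step 31. [r2c9∈{2}] r2c9 has the single candidate 2. So r2c9=2.
Step 32. [r5c3∈{1}] only 1 remains possible at r5c3 ⇒ r5c3=1.
Step 33. [r6c6∈{4}] nothing but 4 survives at r6c6, so r6c6=4.
Step 34. [r9c6∈{8}] r9c6's peers cover all but 8, so r9c6=8.
Step 35. [r1c9∈{9}] nothing but 9 survives at r1c9, so r1c9=9.
Step 36. [r8c6∈{1}] r8c6 has the single candidate 1, so r8c6=1.
Step 37. [r7c4∈{6}] r7c4 has the single candidate 6. So r7c4=6.
Step 38. [r5c6∈{3}] r5c6 is down to just 3 ⇒ r5c6=3.
Step 39. [r6c5∈{2}] r6c5 is down to just 2 ⇒ r6c5=2.
Step 40. [r8c1∈{9}] only 9 remains possible at r8c1, so r8c1=9.
Step 41. [r1c8∈{4}] r1c8 is down to just 4. So r1c8=4.
Step 42. [r7c6∈{5}] r7c6 has the single candidate 5 ⇒ r7c6=5.
Step 43. [r1c7∈{1}] nothing but 1 survives at r1c7 ⇒ r1c7=1.
Step 44. [r5c9∈{7}] r5c9 has the single candidate 7 ⇒ r5c9=7.
Step 45. [r3c1∈{2}] nothing but 2 survives at r3c1 ⇒ r3c1=2.
Step 46. [r3c9∈{5}] r3c9's peers cover all but 5 ⇒ r3c9=5.
Step 47. [r8c9∈{6}] r8c9 has the single candidate 6 ⇒ r8c9=6.
Step 48. [r6c1∈{5}] r6c1 is down to just 5 ⇒ r6c1=5.
Step 49. [r6c4∈{7}] r6c4 has the single candidate 7 ⇒ r6c4=7.
Step 50. [r1c2∈{7}] only 7 remains possible at r1c2. So r1c2=7.
Step 51. [r8c3∈{7}] nothing but 7 survives at r8c3, so r8c3=7.
Step 52. [r3c7∈{8}] r3c7 is down to just 8 ⇒ r3c7=8.

Answer: 6 7 5 8 3 2 1 4 9 / 8 1 4 5 6 9 7 3 2 / 2 9 3 4 1 7 8 6 5 / 7 2 9 1 5 6 4 8 3 / 4 6 1 9 8 3 5 2 7 / 5 3 8 7 2 4 6 9 1 / 3 4 2 6 7 5 9 1 8 / 9 8 7 3 4 1 2 5 6 / 1 5 6 2 9 8 3 7 4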